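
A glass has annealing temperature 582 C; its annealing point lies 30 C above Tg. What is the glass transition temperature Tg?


Rearrange T_anneal = Tg + offset for Tg:
  Tg = T_anneal - offset = 582 - 30 = 552 C

552 C


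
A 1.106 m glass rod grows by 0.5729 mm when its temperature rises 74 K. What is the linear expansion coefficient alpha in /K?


Rearrange dL = alpha * L0 * dT for alpha:
  alpha = dL / (L0 * dT)
  alpha = (0.5729 / 1000) / (1.106 * 74) = 0.000007 /K = 7 x 10^-6 /K

7 x 10^-6 /K


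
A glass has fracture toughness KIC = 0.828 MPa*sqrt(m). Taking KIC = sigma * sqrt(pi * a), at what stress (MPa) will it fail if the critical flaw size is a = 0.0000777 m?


Rearrange KIC = sigma * sqrt(pi * a):
  sigma = KIC / sqrt(pi * a)
  sqrt(pi * 0.0000777) = 0.015624
  sigma = 0.828 / 0.015624 = 53.0 MPa

53.0 MPa


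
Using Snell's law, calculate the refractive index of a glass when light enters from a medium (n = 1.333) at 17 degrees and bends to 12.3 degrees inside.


Apply Snell's law: n1 * sin(theta1) = n2 * sin(theta2)
  n2 = n1 * sin(theta1) / sin(theta2)
  sin(17) = 0.292372
  sin(12.3) = 0.21303
  n2 = 1.333 * 0.292372 / 0.21303 = 1.8295

1.8295


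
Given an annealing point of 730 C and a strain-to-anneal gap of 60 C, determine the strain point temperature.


Strain point = annealing point - difference:
  T_strain = 730 - 60 = 670 C

670 C


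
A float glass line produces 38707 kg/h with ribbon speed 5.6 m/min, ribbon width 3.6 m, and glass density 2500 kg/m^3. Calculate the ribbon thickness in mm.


Ribbon cross-section from mass balance:
  Volume rate = throughput / density = 38707 / 2500 = 15.4828 m^3/h
  thickness = volume rate / (speed * 60 * width), i.e.
  thickness = throughput / (60 * speed * width * density) * 1000
  thickness = 38707 / (60 * 5.6 * 3.6 * 2500) * 1000 = 12.8 mm

12.8 mm


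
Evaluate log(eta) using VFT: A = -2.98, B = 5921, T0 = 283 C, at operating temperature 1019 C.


VFT equation: log(eta) = A + B / (T - T0)
  T - T0 = 1019 - 283 = 736
  B / (T - T0) = 5921 / 736 = 8.045
  log(eta) = -2.98 + 8.045 = 5.065

5.065


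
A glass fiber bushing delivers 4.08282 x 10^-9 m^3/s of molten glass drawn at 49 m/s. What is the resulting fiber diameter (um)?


Cross-sectional area from continuity:
  A = Q / v = 4.08282 x 10^-9 / 49 = 8.332286 x 10^-11 m^2
Diameter from circular cross-section:
  d = sqrt(4A / pi) * 10^6 (m -> um)
  d = sqrt(4 * 8.332286 x 10^-11 / pi) * 10^6 = 10.3 um

10.3 um


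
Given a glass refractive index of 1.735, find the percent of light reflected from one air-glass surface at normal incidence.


Fresnel reflectance at normal incidence:
  R = ((n - 1)/(n + 1))^2
  (n - 1)/(n + 1) = (1.735 - 1)/(1.735 + 1) = 0.268739
  R = 0.268739^2 = 0.0722207
  R(%) = 0.0722207 * 100 = 7.222%

7.222%


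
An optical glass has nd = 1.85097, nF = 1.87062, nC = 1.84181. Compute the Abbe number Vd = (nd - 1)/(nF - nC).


Abbe number formula: Vd = (nd - 1) / (nF - nC)
  nd - 1 = 1.85097 - 1 = 0.85097
  nF - nC = 1.87062 - 1.84181 = 0.02881
  Vd = 0.85097 / 0.02881 = 29.54

29.54


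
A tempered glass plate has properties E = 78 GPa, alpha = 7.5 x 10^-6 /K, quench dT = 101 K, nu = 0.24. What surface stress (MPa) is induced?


Tempering stress: sigma = E * alpha * dT / (1 - nu)
  E (MPa) = 78 * 1000 = 78000
  Numerator = 78000 * (7.5 x 10^-6) * 101 = 59.085
  Denominator = 1 - 0.24 = 0.76
  sigma = 59.085 / 0.76 = 77.7 MPa

77.7 MPa


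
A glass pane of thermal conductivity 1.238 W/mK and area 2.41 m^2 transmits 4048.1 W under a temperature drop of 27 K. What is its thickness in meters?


Fourier's law: t = k * A * dT / Q
  t = 1.238 * 2.41 * 27 / 4048.1
  t = 80.55666 / 4048.1 = 0.0199 m

0.0199 m


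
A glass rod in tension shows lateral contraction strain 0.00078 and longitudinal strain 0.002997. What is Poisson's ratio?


Poisson's ratio: nu = lateral strain / axial strain
  nu = 0.00078 / 0.002997 = 0.2603

0.2603


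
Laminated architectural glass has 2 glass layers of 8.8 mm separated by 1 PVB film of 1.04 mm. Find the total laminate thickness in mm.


Total thickness = glass contribution + PVB contribution
  Glass: 2 * 8.8 = 17.6 mm
  PVB: 1 * 1.04 = 1.04 mm
  Total = 17.6 + 1.04 = 18.64 mm

18.64 mm


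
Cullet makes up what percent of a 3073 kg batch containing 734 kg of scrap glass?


Cullet ratio = (cullet mass / total batch mass) * 100
  Ratio = 734 / 3073 * 100 = 23.89%

23.89%


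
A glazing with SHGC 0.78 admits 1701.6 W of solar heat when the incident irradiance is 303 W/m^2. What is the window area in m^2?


Rearrange Q = Area * SHGC * Irradiance:
  Area = Q / (SHGC * Irradiance)
  Area = 1701.6 / (0.78 * 303) = 7.2 m^2

7.2 m^2


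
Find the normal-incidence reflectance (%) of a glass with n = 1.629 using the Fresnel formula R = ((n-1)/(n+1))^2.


Fresnel reflectance at normal incidence:
  R = ((n - 1)/(n + 1))^2
  (n - 1)/(n + 1) = (1.629 - 1)/(1.629 + 1) = 0.239254
  R = 0.239254^2 = 0.0572425
  R(%) = 0.0572425 * 100 = 5.724%

5.724%


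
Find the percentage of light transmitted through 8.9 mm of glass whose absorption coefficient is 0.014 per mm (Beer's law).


Beer-Lambert law: T = exp(-alpha * thickness)
  exponent = -0.014 * 8.9 = -0.1246
  T = exp(-0.1246) = 0.8828
  Percentage = 0.8828 * 100 = 88.28%

88.28%


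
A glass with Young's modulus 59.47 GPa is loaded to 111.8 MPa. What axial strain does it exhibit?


Rearrange E = sigma / epsilon:
  epsilon = sigma / E
  E (MPa) = 59.47 * 1000 = 59470
  epsilon = 111.8 / 59470 = 0.00188

0.00188


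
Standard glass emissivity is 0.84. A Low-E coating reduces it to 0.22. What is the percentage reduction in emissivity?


Percentage reduction = (1 - coated/uncoated) * 100
  Ratio = 0.22 / 0.84 = 0.2619
  Reduction = (1 - 0.2619) * 100 = 73.8%

73.8%


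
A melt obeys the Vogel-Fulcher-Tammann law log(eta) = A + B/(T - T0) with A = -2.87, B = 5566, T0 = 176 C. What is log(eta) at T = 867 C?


VFT equation: log(eta) = A + B / (T - T0)
  T - T0 = 867 - 176 = 691
  B / (T - T0) = 5566 / 691 = 8.055
  log(eta) = -2.87 + 8.055 = 5.185

5.185


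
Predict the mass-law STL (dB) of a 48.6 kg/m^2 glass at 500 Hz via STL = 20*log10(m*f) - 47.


Mass law: STL = 20 * log10(m * f) - 47
  m * f = 48.6 * 500 = 24300
  log10(24300) = 4.38561
  STL = 20 * 4.38561 - 47 = 87.7122 - 47 = 40.7 dB

40.7 dB


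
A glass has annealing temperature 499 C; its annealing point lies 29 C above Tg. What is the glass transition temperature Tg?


Rearrange T_anneal = Tg + offset for Tg:
  Tg = T_anneal - offset = 499 - 29 = 470 C

470 C


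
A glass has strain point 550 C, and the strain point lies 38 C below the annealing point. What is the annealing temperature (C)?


T_anneal = T_strain + gap:
  T_anneal = 550 + 38 = 588 C

588 C


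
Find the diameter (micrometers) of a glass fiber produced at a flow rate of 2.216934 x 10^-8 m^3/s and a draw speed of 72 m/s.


Cross-sectional area from continuity:
  A = Q / v = 2.216934 x 10^-8 / 72 = 3.079075 x 10^-10 m^2
Diameter from circular cross-section:
  d = sqrt(4A / pi) * 10^6 (m -> um)
  d = sqrt(4 * 3.079075 x 10^-10 / pi) * 10^6 = 19.8 um

19.8 um


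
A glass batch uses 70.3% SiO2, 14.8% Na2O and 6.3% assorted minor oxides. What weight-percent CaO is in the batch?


Pieces sum to 100%:
  CaO = 100 - (SiO2 + Na2O + others)
  CaO = 100 - (70.3 + 14.8 + 6.3) = 8.6%

8.6%


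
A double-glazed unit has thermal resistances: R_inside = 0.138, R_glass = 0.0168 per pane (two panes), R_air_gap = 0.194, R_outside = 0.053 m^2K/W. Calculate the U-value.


Total thermal resistance (series):
  R_total = R_in + R_glass + R_air + R_glass + R_out
  R_total = 0.138 + 0.0168 + 0.194 + 0.0168 + 0.053 = 0.4186 m^2K/W
U-value = 1 / R_total = 1 / 0.4186 = 2.389 W/m^2K

2.389 W/m^2K


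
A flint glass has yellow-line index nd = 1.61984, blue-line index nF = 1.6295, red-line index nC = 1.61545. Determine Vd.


Abbe number formula: Vd = (nd - 1) / (nF - nC)
  nd - 1 = 1.61984 - 1 = 0.61984
  nF - nC = 1.6295 - 1.61545 = 0.01405
  Vd = 0.61984 / 0.01405 = 44.12

44.12


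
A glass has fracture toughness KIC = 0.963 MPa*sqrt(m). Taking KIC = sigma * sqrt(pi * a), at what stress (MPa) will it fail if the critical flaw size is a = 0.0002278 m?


Rearrange KIC = sigma * sqrt(pi * a):
  sigma = KIC / sqrt(pi * a)
  sqrt(pi * 0.0002278) = 0.026752
  sigma = 0.963 / 0.026752 = 36.0 MPa

36.0 MPa


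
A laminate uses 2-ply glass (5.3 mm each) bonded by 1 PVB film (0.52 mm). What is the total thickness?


Total thickness = glass contribution + PVB contribution
  Glass: 2 * 5.3 = 10.6 mm
  PVB: 1 * 0.52 = 0.52 mm
  Total = 10.6 + 0.52 = 11.12 mm

11.12 mm


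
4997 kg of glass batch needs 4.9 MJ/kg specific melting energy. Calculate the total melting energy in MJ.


Total energy = mass * specific energy
  E = 4997 * 4.9 = 24485.3 MJ

24485.3 MJ


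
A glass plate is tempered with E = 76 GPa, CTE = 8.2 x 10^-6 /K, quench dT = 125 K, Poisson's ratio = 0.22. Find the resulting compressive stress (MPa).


Tempering stress: sigma = E * alpha * dT / (1 - nu)
  E (MPa) = 76 * 1000 = 76000
  Numerator = 76000 * (8.2 x 10^-6) * 125 = 77.9
  Denominator = 1 - 0.22 = 0.78
  sigma = 77.9 / 0.78 = 99.9 MPa

99.9 MPa


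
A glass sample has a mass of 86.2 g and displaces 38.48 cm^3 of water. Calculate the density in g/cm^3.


Use the definition of density:
  rho = mass / volume
  rho = 86.2 / 38.48 = 2.24 g/cm^3

2.24 g/cm^3


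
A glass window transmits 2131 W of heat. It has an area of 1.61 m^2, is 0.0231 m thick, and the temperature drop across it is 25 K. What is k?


Fourier's law rearranged: k = Q * t / (A * dT)
  Numerator = 2131 * 0.0231 = 49.2261
  Denominator = 1.61 * 25 = 40.25
  k = 49.2261 / 40.25 = 1.223 W/mK

1.223 W/mK


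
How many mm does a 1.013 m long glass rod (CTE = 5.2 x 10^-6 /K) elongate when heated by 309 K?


Thermal expansion formula: dL = alpha * L0 * dT
  dL = (5.2 x 10^-6) * 1.013 * 309 = 0.00162769 m
Convert to mm: 0.00162769 * 1000 = 1.6277 mm

1.6277 mm


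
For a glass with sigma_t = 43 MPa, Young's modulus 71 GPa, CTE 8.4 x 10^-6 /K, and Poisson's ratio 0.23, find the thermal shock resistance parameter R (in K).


Thermal shock resistance: R = sigma * (1 - nu) / (E * alpha)
  Numerator = 43 * (1 - 0.23) = 33.11
  Denominator = 71 * 1000 * (8.4 x 10^-6) = 0.5964
  R = 33.11 / 0.5964 = 55.5 K

55.5 K


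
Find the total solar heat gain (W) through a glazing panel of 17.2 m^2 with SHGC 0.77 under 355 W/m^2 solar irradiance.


Solar heat gain: Q = Area * SHGC * Irradiance
  Q = 17.2 * 0.77 * 355 = 4701.6 W

4701.6 W


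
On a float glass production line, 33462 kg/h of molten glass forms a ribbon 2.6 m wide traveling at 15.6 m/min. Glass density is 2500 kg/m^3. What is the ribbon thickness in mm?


Ribbon cross-section from mass balance:
  Volume rate = throughput / density = 33462 / 2500 = 13.3848 m^3/h
  thickness = volume rate / (speed * 60 * width), i.e.
  thickness = throughput / (60 * speed * width * density) * 1000
  thickness = 33462 / (60 * 15.6 * 2.6 * 2500) * 1000 = 5.5 mm

5.5 mm


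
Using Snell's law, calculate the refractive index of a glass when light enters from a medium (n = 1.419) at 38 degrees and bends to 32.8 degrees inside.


Apply Snell's law: n1 * sin(theta1) = n2 * sin(theta2)
  n2 = n1 * sin(theta1) / sin(theta2)
  sin(38) = 0.615661
  sin(32.8) = 0.541708
  n2 = 1.419 * 0.615661 / 0.541708 = 1.6127

1.6127


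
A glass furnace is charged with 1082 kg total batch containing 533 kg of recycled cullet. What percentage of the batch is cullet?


Cullet ratio = (cullet mass / total batch mass) * 100
  Ratio = 533 / 1082 * 100 = 49.26%

49.26%


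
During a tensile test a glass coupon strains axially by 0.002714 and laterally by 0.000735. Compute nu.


Poisson's ratio: nu = lateral strain / axial strain
  nu = 0.000735 / 0.002714 = 0.2708

0.2708


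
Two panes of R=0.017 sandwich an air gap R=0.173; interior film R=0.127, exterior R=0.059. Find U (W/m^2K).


Total thermal resistance (series):
  R_total = R_in + R_glass + R_air + R_glass + R_out
  R_total = 0.127 + 0.017 + 0.173 + 0.017 + 0.059 = 0.393 m^2K/W
U-value = 1 / R_total = 1 / 0.393 = 2.545 W/m^2K

2.545 W/m^2K


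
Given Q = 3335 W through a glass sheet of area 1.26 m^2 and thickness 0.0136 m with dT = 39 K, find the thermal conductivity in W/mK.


Fourier's law rearranged: k = Q * t / (A * dT)
  Numerator = 3335 * 0.0136 = 45.356
  Denominator = 1.26 * 39 = 49.14
  k = 45.356 / 49.14 = 0.923 W/mK

0.923 W/mK


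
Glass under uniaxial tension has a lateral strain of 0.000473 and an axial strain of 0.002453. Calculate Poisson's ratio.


Poisson's ratio: nu = lateral strain / axial strain
  nu = 0.000473 / 0.002453 = 0.1928

0.1928


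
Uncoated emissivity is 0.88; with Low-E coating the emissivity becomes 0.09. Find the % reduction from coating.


Percentage reduction = (1 - coated/uncoated) * 100
  Ratio = 0.09 / 0.88 = 0.1023
  Reduction = (1 - 0.1023) * 100 = 89.8%

89.8%


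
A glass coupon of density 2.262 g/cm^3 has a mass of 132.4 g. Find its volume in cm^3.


Rearrange rho = m / V:
  V = m / rho
  V = 132.4 / 2.262 = 58.532 cm^3

58.532 cm^3


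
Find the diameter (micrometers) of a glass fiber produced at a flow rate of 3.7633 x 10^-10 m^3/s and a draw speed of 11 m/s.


Cross-sectional area from continuity:
  A = Q / v = 3.7633 x 10^-10 / 11 = 3.421182 x 10^-11 m^2
Diameter from circular cross-section:
  d = sqrt(4A / pi) * 10^6 (m -> um)
  d = sqrt(4 * 3.421182 x 10^-11 / pi) * 10^6 = 6.6 um

6.6 um


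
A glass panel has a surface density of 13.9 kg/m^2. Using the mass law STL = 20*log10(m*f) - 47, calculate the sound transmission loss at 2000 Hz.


Mass law: STL = 20 * log10(m * f) - 47
  m * f = 13.9 * 2000 = 27800
  log10(27800) = 4.44404
  STL = 20 * 4.44404 - 47 = 88.8808 - 47 = 41.9 dB

41.9 dB


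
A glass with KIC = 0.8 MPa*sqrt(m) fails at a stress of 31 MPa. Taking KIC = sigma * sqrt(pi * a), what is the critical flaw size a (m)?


Rearrange KIC = sigma * sqrt(pi * a):
  sqrt(pi * a) = KIC / sigma
  sqrt(pi * a) = 0.8 / 31 = 0.025806
  a = (KIC / sigma)^2 / pi
  a = 0.025806^2 / pi = 0.000212 m

0.000212 m


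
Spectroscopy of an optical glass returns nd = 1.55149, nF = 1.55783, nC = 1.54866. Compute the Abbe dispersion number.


Abbe number formula: Vd = (nd - 1) / (nF - nC)
  nd - 1 = 1.55149 - 1 = 0.55149
  nF - nC = 1.55783 - 1.54866 = 0.00917
  Vd = 0.55149 / 0.00917 = 60.14

60.14


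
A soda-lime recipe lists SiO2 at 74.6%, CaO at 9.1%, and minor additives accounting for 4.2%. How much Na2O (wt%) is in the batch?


Pieces sum to 100%:
  Na2O = 100 - (SiO2 + CaO + others)
  Na2O = 100 - (74.6 + 9.1 + 4.2) = 12.1%

12.1%


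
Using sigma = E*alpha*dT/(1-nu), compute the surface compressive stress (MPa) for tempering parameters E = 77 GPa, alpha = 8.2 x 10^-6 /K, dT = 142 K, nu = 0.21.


Tempering stress: sigma = E * alpha * dT / (1 - nu)
  E (MPa) = 77 * 1000 = 77000
  Numerator = 77000 * (8.2 x 10^-6) * 142 = 89.6588
  Denominator = 1 - 0.21 = 0.79
  sigma = 89.6588 / 0.79 = 113.5 MPa

113.5 MPa


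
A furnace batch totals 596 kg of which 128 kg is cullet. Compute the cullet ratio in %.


Cullet ratio = (cullet mass / total batch mass) * 100
  Ratio = 128 / 596 * 100 = 21.48%

21.48%


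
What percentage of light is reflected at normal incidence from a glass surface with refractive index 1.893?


Fresnel reflectance at normal incidence:
  R = ((n - 1)/(n + 1))^2
  (n - 1)/(n + 1) = (1.893 - 1)/(1.893 + 1) = 0.308676
  R = 0.308676^2 = 0.0952809
  R(%) = 0.0952809 * 100 = 9.528%

9.528%


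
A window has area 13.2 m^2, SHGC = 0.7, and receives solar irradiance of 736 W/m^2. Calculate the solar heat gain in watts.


Solar heat gain: Q = Area * SHGC * Irradiance
  Q = 13.2 * 0.7 * 736 = 6800.6 W

6800.6 W


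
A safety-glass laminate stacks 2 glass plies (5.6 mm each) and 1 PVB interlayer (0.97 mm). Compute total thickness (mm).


Total thickness = glass contribution + PVB contribution
  Glass: 2 * 5.6 = 11.2 mm
  PVB: 1 * 0.97 = 0.97 mm
  Total = 11.2 + 0.97 = 12.17 mm

12.17 mm


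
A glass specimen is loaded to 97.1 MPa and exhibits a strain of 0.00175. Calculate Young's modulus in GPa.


Young's modulus: E = stress / strain
  E = 97.1 MPa / 0.00175 = 55485.71 MPa
Convert to GPa: 55485.71 / 1000 = 55.49 GPa

55.49 GPa


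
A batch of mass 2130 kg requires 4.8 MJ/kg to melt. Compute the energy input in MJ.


Total energy = mass * specific energy
  E = 2130 * 4.8 = 10224 MJ

10224 MJ


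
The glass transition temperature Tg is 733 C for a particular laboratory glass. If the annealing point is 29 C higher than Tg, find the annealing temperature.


The annealing temperature is Tg plus the offset:
  T_anneal = 733 + 29 = 762 C

762 C


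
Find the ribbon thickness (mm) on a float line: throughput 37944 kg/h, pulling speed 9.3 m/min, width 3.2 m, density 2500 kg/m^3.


Ribbon cross-section from mass balance:
  Volume rate = throughput / density = 37944 / 2500 = 15.1776 m^3/h
  thickness = volume rate / (speed * 60 * width), i.e.
  thickness = throughput / (60 * speed * width * density) * 1000
  thickness = 37944 / (60 * 9.3 * 3.2 * 2500) * 1000 = 8.5 mm

8.5 mm


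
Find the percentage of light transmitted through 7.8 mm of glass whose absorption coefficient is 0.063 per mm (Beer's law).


Beer-Lambert law: T = exp(-alpha * thickness)
  exponent = -0.063 * 7.8 = -0.4914
  T = exp(-0.4914) = 0.6118
  Percentage = 0.6118 * 100 = 61.18%

61.18%


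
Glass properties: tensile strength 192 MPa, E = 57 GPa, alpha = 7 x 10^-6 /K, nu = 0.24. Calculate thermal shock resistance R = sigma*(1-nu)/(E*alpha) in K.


Thermal shock resistance: R = sigma * (1 - nu) / (E * alpha)
  Numerator = 192 * (1 - 0.24) = 145.92
  Denominator = 57 * 1000 * (7 x 10^-6) = 0.399
  R = 145.92 / 0.399 = 365.7 K

365.7 K


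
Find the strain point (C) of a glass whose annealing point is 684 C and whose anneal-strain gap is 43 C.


Strain point = annealing point - difference:
  T_strain = 684 - 43 = 641 C

641 C


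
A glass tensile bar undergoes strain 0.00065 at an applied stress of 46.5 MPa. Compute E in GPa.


Young's modulus: E = stress / strain
  E = 46.5 MPa / 0.00065 = 71538.46 MPa
Convert to GPa: 71538.46 / 1000 = 71.54 GPa

71.54 GPa


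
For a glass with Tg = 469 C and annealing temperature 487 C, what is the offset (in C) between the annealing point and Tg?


Offset = T_anneal - Tg:
  offset = 487 - 469 = 18 C

18 C


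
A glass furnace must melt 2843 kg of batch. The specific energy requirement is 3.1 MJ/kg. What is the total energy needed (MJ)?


Total energy = mass * specific energy
  E = 2843 * 3.1 = 8813.3 MJ

8813.3 MJ


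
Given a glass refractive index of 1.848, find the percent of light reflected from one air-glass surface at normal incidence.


Fresnel reflectance at normal incidence:
  R = ((n - 1)/(n + 1))^2
  (n - 1)/(n + 1) = (1.848 - 1)/(1.848 + 1) = 0.297753
  R = 0.297753^2 = 0.0886568
  R(%) = 0.0886568 * 100 = 8.866%

8.866%


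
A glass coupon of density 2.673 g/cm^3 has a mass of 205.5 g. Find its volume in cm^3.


Rearrange rho = m / V:
  V = m / rho
  V = 205.5 / 2.673 = 76.88 cm^3

76.88 cm^3


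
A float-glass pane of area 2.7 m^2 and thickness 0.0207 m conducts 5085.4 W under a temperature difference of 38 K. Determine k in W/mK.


Fourier's law rearranged: k = Q * t / (A * dT)
  Numerator = 5085.4 * 0.0207 = 105.26778
  Denominator = 2.7 * 38 = 102.6
  k = 105.26778 / 102.6 = 1.026 W/mK

1.026 W/mK


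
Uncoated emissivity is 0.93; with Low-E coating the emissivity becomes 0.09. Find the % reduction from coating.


Percentage reduction = (1 - coated/uncoated) * 100
  Ratio = 0.09 / 0.93 = 0.0968
  Reduction = (1 - 0.0968) * 100 = 90.3%

90.3%


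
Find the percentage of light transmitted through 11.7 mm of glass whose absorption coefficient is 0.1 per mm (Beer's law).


Beer-Lambert law: T = exp(-alpha * thickness)
  exponent = -0.1 * 11.7 = -1.17
  T = exp(-1.17) = 0.3104
  Percentage = 0.3104 * 100 = 31.04%

31.04%


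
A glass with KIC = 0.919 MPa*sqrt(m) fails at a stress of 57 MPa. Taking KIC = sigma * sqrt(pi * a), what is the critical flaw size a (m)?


Rearrange KIC = sigma * sqrt(pi * a):
  sqrt(pi * a) = KIC / sigma
  sqrt(pi * a) = 0.919 / 57 = 0.016123
  a = (KIC / sigma)^2 / pi
  a = 0.016123^2 / pi = 0.0000827 m

0.0000827 m


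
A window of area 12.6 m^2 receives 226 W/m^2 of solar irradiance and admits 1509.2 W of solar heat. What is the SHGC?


Rearrange Q = Area * SHGC * Irradiance:
  SHGC = Q / (Area * Irradiance)
  SHGC = 1509.2 / (12.6 * 226) = 0.53

0.53


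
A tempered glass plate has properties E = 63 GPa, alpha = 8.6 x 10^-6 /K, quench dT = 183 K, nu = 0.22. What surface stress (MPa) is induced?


Tempering stress: sigma = E * alpha * dT / (1 - nu)
  E (MPa) = 63 * 1000 = 63000
  Numerator = 63000 * (8.6 x 10^-6) * 183 = 99.1494
  Denominator = 1 - 0.22 = 0.78
  sigma = 99.1494 / 0.78 = 127.1 MPa

127.1 MPa


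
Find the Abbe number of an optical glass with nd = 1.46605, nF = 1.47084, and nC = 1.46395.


Abbe number formula: Vd = (nd - 1) / (nF - nC)
  nd - 1 = 1.46605 - 1 = 0.46605
  nF - nC = 1.47084 - 1.46395 = 0.00689
  Vd = 0.46605 / 0.00689 = 67.64

67.64


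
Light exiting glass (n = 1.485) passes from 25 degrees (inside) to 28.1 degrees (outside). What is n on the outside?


Apply Snell's law: n1 * sin(theta1) = n2 * sin(theta2)
  n2 = n1 * sin(theta1) / sin(theta2)
  sin(25) = 0.422618
  sin(28.1) = 0.471012
  n2 = 1.485 * 0.422618 / 0.471012 = 1.3324

1.3324


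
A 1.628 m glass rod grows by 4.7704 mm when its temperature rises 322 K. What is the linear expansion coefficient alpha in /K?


Rearrange dL = alpha * L0 * dT for alpha:
  alpha = dL / (L0 * dT)
  alpha = (4.7704 / 1000) / (1.628 * 322) = 0.0000091 /K = 9.1 x 10^-6 /K

9.1 x 10^-6 /K


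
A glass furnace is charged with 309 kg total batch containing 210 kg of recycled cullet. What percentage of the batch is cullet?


Cullet ratio = (cullet mass / total batch mass) * 100
  Ratio = 210 / 309 * 100 = 67.96%

67.96%


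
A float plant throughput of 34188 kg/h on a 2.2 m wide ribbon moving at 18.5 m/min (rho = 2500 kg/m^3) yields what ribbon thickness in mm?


Ribbon cross-section from mass balance:
  Volume rate = throughput / density = 34188 / 2500 = 13.6752 m^3/h
  thickness = volume rate / (speed * 60 * width), i.e.
  thickness = throughput / (60 * speed * width * density) * 1000
  thickness = 34188 / (60 * 18.5 * 2.2 * 2500) * 1000 = 5.6 mm

5.6 mm


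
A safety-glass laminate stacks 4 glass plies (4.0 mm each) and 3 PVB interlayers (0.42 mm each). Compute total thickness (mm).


Total thickness = glass contribution + PVB contribution
  Glass: 4 * 4.0 = 16.0 mm
  PVB: 3 * 0.42 = 1.26 mm
  Total = 16.0 + 1.26 = 17.26 mm

17.26 mm


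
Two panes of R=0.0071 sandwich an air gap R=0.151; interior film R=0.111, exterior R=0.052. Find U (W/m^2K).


Total thermal resistance (series):
  R_total = R_in + R_glass + R_air + R_glass + R_out
  R_total = 0.111 + 0.0071 + 0.151 + 0.0071 + 0.052 = 0.3282 m^2K/W
U-value = 1 / R_total = 1 / 0.3282 = 3.047 W/m^2K

3.047 W/m^2K


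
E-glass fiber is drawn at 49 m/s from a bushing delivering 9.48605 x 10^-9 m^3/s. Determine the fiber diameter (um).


Cross-sectional area from continuity:
  A = Q / v = 9.48605 x 10^-9 / 49 = 1.935929 x 10^-10 m^2
Diameter from circular cross-section:
  d = sqrt(4A / pi) * 10^6 (m -> um)
  d = sqrt(4 * 1.935929 x 10^-10 / pi) * 10^6 = 15.7 um

15.7 um


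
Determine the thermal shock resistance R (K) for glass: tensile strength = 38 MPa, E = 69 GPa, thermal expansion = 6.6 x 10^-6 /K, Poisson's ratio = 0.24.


Thermal shock resistance: R = sigma * (1 - nu) / (E * alpha)
  Numerator = 38 * (1 - 0.24) = 28.88
  Denominator = 69 * 1000 * (6.6 x 10^-6) = 0.4554
  R = 28.88 / 0.4554 = 63.4 K

63.4 K


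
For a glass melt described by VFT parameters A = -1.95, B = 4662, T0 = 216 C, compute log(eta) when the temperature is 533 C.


VFT equation: log(eta) = A + B / (T - T0)
  T - T0 = 533 - 216 = 317
  B / (T - T0) = 4662 / 317 = 14.707
  log(eta) = -1.95 + 14.707 = 12.757

12.757


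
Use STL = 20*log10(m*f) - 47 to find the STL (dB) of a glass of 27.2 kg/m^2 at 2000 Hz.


Mass law: STL = 20 * log10(m * f) - 47
  m * f = 27.2 * 2000 = 54400
  log10(54400) = 4.7356
  STL = 20 * 4.7356 - 47 = 94.712 - 47 = 47.7 dB

47.7 dB


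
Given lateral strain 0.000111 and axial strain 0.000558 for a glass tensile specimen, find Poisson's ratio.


Poisson's ratio: nu = lateral strain / axial strain
  nu = 0.000111 / 0.000558 = 0.1989

0.1989


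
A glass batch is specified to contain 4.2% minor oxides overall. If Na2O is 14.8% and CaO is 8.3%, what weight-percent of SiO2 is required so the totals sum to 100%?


Known pieces sum to 100%:
  SiO2 = 100 - (others + Na2O + CaO)
  SiO2 = 100 - (4.2 + 14.8 + 8.3) = 72.7%

72.7%


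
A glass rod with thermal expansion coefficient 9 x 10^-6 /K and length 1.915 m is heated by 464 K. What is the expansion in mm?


Thermal expansion formula: dL = alpha * L0 * dT
  dL = (9 x 10^-6) * 1.915 * 464 = 0.00799704 m
Convert to mm: 0.00799704 * 1000 = 7.997 mm

7.997 mm


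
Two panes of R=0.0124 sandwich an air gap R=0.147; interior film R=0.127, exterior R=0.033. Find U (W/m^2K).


Total thermal resistance (series):
  R_total = R_in + R_glass + R_air + R_glass + R_out
  R_total = 0.127 + 0.0124 + 0.147 + 0.0124 + 0.033 = 0.3318 m^2K/W
U-value = 1 / R_total = 1 / 0.3318 = 3.014 W/m^2K

3.014 W/m^2K


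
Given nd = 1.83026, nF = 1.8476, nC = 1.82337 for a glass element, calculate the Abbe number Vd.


Abbe number formula: Vd = (nd - 1) / (nF - nC)
  nd - 1 = 1.83026 - 1 = 0.83026
  nF - nC = 1.8476 - 1.82337 = 0.02423
  Vd = 0.83026 / 0.02423 = 34.27

34.27


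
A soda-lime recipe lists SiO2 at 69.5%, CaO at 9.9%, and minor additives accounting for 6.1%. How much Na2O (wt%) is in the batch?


Pieces sum to 100%:
  Na2O = 100 - (SiO2 + CaO + others)
  Na2O = 100 - (69.5 + 9.9 + 6.1) = 14.5%

14.5%


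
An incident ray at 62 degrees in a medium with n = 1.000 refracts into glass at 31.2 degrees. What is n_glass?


Apply Snell's law: n1 * sin(theta1) = n2 * sin(theta2)
  n2 = n1 * sin(theta1) / sin(theta2)
  sin(62) = 0.882948
  sin(31.2) = 0.518027
  n2 = 1.000 * 0.882948 / 0.518027 = 1.7044

1.7044


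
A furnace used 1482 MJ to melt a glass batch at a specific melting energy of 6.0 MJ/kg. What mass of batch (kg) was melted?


Rearrange E = m * s for m:
  m = E / s
  m = 1482 / 6.0 = 247.0 kg

247.0 kg


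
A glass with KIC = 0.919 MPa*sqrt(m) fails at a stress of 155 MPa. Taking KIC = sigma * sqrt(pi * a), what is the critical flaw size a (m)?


Rearrange KIC = sigma * sqrt(pi * a):
  sqrt(pi * a) = KIC / sigma
  sqrt(pi * a) = 0.919 / 155 = 0.005929
  a = (KIC / sigma)^2 / pi
  a = 0.005929^2 / pi = 0.0000112 m

0.0000112 m


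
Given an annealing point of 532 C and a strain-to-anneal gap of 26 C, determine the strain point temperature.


Strain point = annealing point - difference:
  T_strain = 532 - 26 = 506 C

506 C


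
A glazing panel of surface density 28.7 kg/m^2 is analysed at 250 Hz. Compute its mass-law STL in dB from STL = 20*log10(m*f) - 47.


Mass law: STL = 20 * log10(m * f) - 47
  m * f = 28.7 * 250 = 7175
  log10(7175) = 3.85582
  STL = 20 * 3.85582 - 47 = 77.1164 - 47 = 30.1 dB

30.1 dB


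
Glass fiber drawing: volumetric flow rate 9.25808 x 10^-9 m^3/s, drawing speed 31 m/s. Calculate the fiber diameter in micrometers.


Cross-sectional area from continuity:
  A = Q / v = 9.25808 x 10^-9 / 31 = 2.986477 x 10^-10 m^2
Diameter from circular cross-section:
  d = sqrt(4A / pi) * 10^6 (m -> um)
  d = sqrt(4 * 2.986477 x 10^-10 / pi) * 10^6 = 19.5 um

19.5 um


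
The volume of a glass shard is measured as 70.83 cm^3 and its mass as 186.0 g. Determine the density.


Use the definition of density:
  rho = mass / volume
  rho = 186.0 / 70.83 = 2.626 g/cm^3

2.626 g/cm^3


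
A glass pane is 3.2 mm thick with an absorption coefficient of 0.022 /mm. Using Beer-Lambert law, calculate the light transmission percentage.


Beer-Lambert law: T = exp(-alpha * thickness)
  exponent = -0.022 * 3.2 = -0.0704
  T = exp(-0.0704) = 0.932
  Percentage = 0.932 * 100 = 93.2%

93.2%


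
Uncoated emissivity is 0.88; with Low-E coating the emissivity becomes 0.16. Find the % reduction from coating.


Percentage reduction = (1 - coated/uncoated) * 100
  Ratio = 0.16 / 0.88 = 0.1818
  Reduction = (1 - 0.1818) * 100 = 81.8%

81.8%


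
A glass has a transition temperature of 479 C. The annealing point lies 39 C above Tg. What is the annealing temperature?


The annealing temperature is Tg plus the offset:
  T_anneal = 479 + 39 = 518 C

518 C


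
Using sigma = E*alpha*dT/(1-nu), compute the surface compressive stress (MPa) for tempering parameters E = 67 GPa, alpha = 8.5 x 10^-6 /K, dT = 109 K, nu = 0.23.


Tempering stress: sigma = E * alpha * dT / (1 - nu)
  E (MPa) = 67 * 1000 = 67000
  Numerator = 67000 * (8.5 x 10^-6) * 109 = 62.0755
  Denominator = 1 - 0.23 = 0.77
  sigma = 62.0755 / 0.77 = 80.6 MPa

80.6 MPa


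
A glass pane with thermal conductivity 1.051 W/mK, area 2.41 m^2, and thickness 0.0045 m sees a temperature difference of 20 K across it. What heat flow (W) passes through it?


Fourier's law: Q = k * A * dT / t
  Q = 1.051 * 2.41 * 20 / 0.0045
  Q = 50.6582 / 0.0045 = 11257.4 W

11257.4 W


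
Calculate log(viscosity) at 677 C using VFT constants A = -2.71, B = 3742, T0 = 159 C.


VFT equation: log(eta) = A + B / (T - T0)
  T - T0 = 677 - 159 = 518
  B / (T - T0) = 3742 / 518 = 7.224
  log(eta) = -2.71 + 7.224 = 4.514

4.514


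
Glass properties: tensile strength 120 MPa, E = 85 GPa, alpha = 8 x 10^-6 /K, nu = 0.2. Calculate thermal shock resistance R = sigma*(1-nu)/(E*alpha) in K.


Thermal shock resistance: R = sigma * (1 - nu) / (E * alpha)
  Numerator = 120 * (1 - 0.2) = 96.0
  Denominator = 85 * 1000 * (8 x 10^-6) = 0.68
  R = 96.0 / 0.68 = 141.2 K

141.2 K


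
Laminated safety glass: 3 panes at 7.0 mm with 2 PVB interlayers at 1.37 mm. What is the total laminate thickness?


Total thickness = glass contribution + PVB contribution
  Glass: 3 * 7.0 = 21.0 mm
  PVB: 2 * 1.37 = 2.74 mm
  Total = 21.0 + 2.74 = 23.74 mm

23.74 mm


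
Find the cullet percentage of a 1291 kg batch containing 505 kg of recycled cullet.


Cullet ratio = (cullet mass / total batch mass) * 100
  Ratio = 505 / 1291 * 100 = 39.12%

39.12%


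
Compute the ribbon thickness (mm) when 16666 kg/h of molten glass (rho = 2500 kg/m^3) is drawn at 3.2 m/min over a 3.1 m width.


Ribbon cross-section from mass balance:
  Volume rate = throughput / density = 16666 / 2500 = 6.6664 m^3/h
  thickness = volume rate / (speed * 60 * width), i.e.
  thickness = throughput / (60 * speed * width * density) * 1000
  thickness = 16666 / (60 * 3.2 * 3.1 * 2500) * 1000 = 11.2 mm

11.2 mm


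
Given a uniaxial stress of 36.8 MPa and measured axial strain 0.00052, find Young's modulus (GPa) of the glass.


Young's modulus: E = stress / strain
  E = 36.8 MPa / 0.00052 = 70769.23 MPa
Convert to GPa: 70769.23 / 1000 = 70.77 GPa

70.77 GPa


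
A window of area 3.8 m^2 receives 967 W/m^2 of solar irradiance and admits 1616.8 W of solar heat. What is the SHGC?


Rearrange Q = Area * SHGC * Irradiance:
  SHGC = Q / (Area * Irradiance)
  SHGC = 1616.8 / (3.8 * 967) = 0.44

0.44


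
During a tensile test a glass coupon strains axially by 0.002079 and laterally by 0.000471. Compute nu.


Poisson's ratio: nu = lateral strain / axial strain
  nu = 0.000471 / 0.002079 = 0.2266

0.2266


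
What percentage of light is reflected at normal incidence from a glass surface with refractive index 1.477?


Fresnel reflectance at normal incidence:
  R = ((n - 1)/(n + 1))^2
  (n - 1)/(n + 1) = (1.477 - 1)/(1.477 + 1) = 0.192572
  R = 0.192572^2 = 0.037084
  R(%) = 0.037084 * 100 = 3.708%

3.708%


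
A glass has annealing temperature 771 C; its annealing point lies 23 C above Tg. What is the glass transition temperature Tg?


Rearrange T_anneal = Tg + offset for Tg:
  Tg = T_anneal - offset = 771 - 23 = 748 C

748 C


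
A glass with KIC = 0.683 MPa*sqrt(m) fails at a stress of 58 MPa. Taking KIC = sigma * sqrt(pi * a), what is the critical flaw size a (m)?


Rearrange KIC = sigma * sqrt(pi * a):
  sqrt(pi * a) = KIC / sigma
  sqrt(pi * a) = 0.683 / 58 = 0.011776
  a = (KIC / sigma)^2 / pi
  a = 0.011776^2 / pi = 0.0000441 m

0.0000441 m


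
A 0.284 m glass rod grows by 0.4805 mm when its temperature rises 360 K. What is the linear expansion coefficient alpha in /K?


Rearrange dL = alpha * L0 * dT for alpha:
  alpha = dL / (L0 * dT)
  alpha = (0.4805 / 1000) / (0.284 * 360) = 0.0000047 /K = 4.7 x 10^-6 /K

4.7 x 10^-6 /K


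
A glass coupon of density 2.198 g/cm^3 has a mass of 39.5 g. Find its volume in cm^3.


Rearrange rho = m / V:
  V = m / rho
  V = 39.5 / 2.198 = 17.971 cm^3

17.971 cm^3


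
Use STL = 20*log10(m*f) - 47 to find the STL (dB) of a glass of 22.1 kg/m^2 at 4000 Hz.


Mass law: STL = 20 * log10(m * f) - 47
  m * f = 22.1 * 4000 = 88400
  log10(88400) = 4.94645
  STL = 20 * 4.94645 - 47 = 98.929 - 47 = 51.9 dB

51.9 dB


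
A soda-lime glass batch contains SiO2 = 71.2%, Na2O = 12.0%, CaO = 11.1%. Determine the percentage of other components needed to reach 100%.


Sum the three major oxides:
  SiO2 + Na2O + CaO = 71.2 + 12.0 + 11.1 = 94.3%
Subtract from 100%:
  Others = 100 - 94.3 = 5.7%

5.7%


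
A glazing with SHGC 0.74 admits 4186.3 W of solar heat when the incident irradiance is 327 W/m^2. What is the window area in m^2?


Rearrange Q = Area * SHGC * Irradiance:
  Area = Q / (SHGC * Irradiance)
  Area = 4186.3 / (0.74 * 327) = 17.3 m^2

17.3 m^2


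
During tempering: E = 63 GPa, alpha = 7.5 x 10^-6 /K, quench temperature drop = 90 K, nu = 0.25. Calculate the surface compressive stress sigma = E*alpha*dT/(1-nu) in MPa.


Tempering stress: sigma = E * alpha * dT / (1 - nu)
  E (MPa) = 63 * 1000 = 63000
  Numerator = 63000 * (7.5 x 10^-6) * 90 = 42.525
  Denominator = 1 - 0.25 = 0.75
  sigma = 42.525 / 0.75 = 56.7 MPa

56.7 MPa


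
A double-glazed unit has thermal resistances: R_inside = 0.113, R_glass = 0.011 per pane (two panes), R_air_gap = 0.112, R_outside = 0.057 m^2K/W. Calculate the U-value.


Total thermal resistance (series):
  R_total = R_in + R_glass + R_air + R_glass + R_out
  R_total = 0.113 + 0.011 + 0.112 + 0.011 + 0.057 = 0.304 m^2K/W
U-value = 1 / R_total = 1 / 0.304 = 3.289 W/m^2K

3.289 W/m^2K


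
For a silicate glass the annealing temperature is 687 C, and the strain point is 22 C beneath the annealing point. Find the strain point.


Strain point = annealing point - difference:
  T_strain = 687 - 22 = 665 C

665 C


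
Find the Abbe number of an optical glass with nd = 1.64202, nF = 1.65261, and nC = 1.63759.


Abbe number formula: Vd = (nd - 1) / (nF - nC)
  nd - 1 = 1.64202 - 1 = 0.64202
  nF - nC = 1.65261 - 1.63759 = 0.01502
  Vd = 0.64202 / 0.01502 = 42.74

42.74


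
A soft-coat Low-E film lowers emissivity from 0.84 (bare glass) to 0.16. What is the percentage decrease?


Percentage reduction = (1 - coated/uncoated) * 100
  Ratio = 0.16 / 0.84 = 0.1905
  Reduction = (1 - 0.1905) * 100 = 81.0%

81.0%


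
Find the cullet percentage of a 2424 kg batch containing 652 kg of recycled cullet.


Cullet ratio = (cullet mass / total batch mass) * 100
  Ratio = 652 / 2424 * 100 = 26.9%

26.9%


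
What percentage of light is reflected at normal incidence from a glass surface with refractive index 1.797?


Fresnel reflectance at normal incidence:
  R = ((n - 1)/(n + 1))^2
  (n - 1)/(n + 1) = (1.797 - 1)/(1.797 + 1) = 0.284948
  R = 0.284948^2 = 0.0811954
  R(%) = 0.0811954 * 100 = 8.12%

8.12%


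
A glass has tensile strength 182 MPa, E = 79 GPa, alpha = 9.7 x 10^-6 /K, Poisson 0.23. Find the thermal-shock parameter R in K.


Thermal shock resistance: R = sigma * (1 - nu) / (E * alpha)
  Numerator = 182 * (1 - 0.23) = 140.14
  Denominator = 79 * 1000 * (9.7 x 10^-6) = 0.7663
  R = 140.14 / 0.7663 = 182.9 K

182.9 K


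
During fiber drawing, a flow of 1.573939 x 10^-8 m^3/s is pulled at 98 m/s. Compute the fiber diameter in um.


Cross-sectional area from continuity:
  A = Q / v = 1.573939 x 10^-8 / 98 = 1.60606 x 10^-10 m^2
Diameter from circular cross-section:
  d = sqrt(4A / pi) * 10^6 (m -> um)
  d = sqrt(4 * 1.60606 x 10^-10 / pi) * 10^6 = 14.3 um

14.3 um


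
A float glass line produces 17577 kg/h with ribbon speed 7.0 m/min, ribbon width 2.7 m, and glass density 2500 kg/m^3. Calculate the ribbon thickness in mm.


Ribbon cross-section from mass balance:
  Volume rate = throughput / density = 17577 / 2500 = 7.0308 m^3/h
  thickness = volume rate / (speed * 60 * width), i.e.
  thickness = throughput / (60 * speed * width * density) * 1000
  thickness = 17577 / (60 * 7.0 * 2.7 * 2500) * 1000 = 6.2 mm

6.2 mm


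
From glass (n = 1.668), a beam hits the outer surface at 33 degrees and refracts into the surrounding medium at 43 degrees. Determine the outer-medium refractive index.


Apply Snell's law: n1 * sin(theta1) = n2 * sin(theta2)
  n2 = n1 * sin(theta1) / sin(theta2)
  sin(33) = 0.544639
  sin(43) = 0.681998
  n2 = 1.668 * 0.544639 / 0.681998 = 1.3321

1.3321


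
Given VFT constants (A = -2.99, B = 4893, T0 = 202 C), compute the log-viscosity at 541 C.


VFT equation: log(eta) = A + B / (T - T0)
  T - T0 = 541 - 202 = 339
  B / (T - T0) = 4893 / 339 = 14.434
  log(eta) = -2.99 + 14.434 = 11.444

11.444


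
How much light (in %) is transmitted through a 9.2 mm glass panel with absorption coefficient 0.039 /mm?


Beer-Lambert law: T = exp(-alpha * thickness)
  exponent = -0.039 * 9.2 = -0.3588
  T = exp(-0.3588) = 0.6985
  Percentage = 0.6985 * 100 = 69.85%

69.85%


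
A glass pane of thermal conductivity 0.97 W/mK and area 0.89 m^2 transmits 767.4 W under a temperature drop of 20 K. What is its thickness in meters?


Fourier's law: t = k * A * dT / Q
  t = 0.97 * 0.89 * 20 / 767.4
  t = 17.266 / 767.4 = 0.0225 m

0.0225 m


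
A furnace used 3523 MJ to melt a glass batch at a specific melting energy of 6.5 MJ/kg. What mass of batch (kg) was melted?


Rearrange E = m * s for m:
  m = E / s
  m = 3523 / 6.5 = 542.0 kg

542.0 kg


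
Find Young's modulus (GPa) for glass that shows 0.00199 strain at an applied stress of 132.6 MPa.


Young's modulus: E = stress / strain
  E = 132.6 MPa / 0.00199 = 66633.17 MPa
Convert to GPa: 66633.17 / 1000 = 66.63 GPa

66.63 GPa


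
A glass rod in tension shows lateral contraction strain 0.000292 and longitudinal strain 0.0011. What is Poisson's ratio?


Poisson's ratio: nu = lateral strain / axial strain
  nu = 0.000292 / 0.0011 = 0.2655

0.2655


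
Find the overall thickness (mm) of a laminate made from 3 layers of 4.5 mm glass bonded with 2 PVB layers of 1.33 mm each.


Total thickness = glass contribution + PVB contribution
  Glass: 3 * 4.5 = 13.5 mm
  PVB: 2 * 1.33 = 2.66 mm
  Total = 13.5 + 2.66 = 16.16 mm

16.16 mm


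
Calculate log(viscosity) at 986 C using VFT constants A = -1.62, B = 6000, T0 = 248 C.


VFT equation: log(eta) = A + B / (T - T0)
  T - T0 = 986 - 248 = 738
  B / (T - T0) = 6000 / 738 = 8.13
  log(eta) = -1.62 + 8.13 = 6.51

6.51


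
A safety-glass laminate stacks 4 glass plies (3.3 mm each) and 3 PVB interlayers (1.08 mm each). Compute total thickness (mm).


Total thickness = glass contribution + PVB contribution
  Glass: 4 * 3.3 = 13.2 mm
  PVB: 3 * 1.08 = 3.24 mm
  Total = 13.2 + 3.24 = 16.44 mm

16.44 mm
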